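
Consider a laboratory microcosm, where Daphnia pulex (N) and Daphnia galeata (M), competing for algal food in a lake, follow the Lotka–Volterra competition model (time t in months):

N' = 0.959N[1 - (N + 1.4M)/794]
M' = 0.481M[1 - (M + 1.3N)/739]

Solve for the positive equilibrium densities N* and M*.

Setting both brackets to zero gives the nullclines N + 1.4M = 794 and 1.3N + M = 739.
Substituting M = 739 - 1.3N into the first: N(1 - 1.4·1.3) = 794 - 1.4·739.
So N* = -241/-0.82 = 293, and then M* = 739 - 1.3·293 = 358.

N* ≈ 293, M* ≈ 358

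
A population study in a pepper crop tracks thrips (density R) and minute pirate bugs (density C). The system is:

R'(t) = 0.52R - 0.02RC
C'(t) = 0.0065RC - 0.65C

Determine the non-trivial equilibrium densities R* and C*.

R* ≈ 100, C* ≈ 26

Set dC/dt = 0 with C > 0: 0.0065R - 0.65 = 0, so R* = 0.65/0.0065 = 100.
Set dR/dt = 0 with R > 0: 0.52 - 0.02C = 0, so C* = 0.52/0.02 = 26.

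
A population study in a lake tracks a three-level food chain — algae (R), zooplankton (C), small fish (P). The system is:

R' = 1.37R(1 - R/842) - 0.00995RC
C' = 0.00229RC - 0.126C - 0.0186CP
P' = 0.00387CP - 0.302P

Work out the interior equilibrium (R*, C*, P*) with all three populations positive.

R* ≈ 365, C* ≈ 78, P* ≈ 38.1

From dP/dt = 0: 0.00387C* = 0.302, so C* = 78.
From dR/dt = 0: 1.37(1 - R*/842) = 0.00995·78, giving R* = 842·(1 - 0.567) = 365.
From dC/dt = 0: 0.00229·365 - 0.126 = 0.0186P*, so P* = 0.709/0.0186 = 38.1.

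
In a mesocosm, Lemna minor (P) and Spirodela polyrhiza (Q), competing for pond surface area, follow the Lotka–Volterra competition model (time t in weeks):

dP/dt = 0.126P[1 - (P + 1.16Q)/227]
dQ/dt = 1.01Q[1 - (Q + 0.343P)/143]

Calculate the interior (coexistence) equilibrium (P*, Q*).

Setting both brackets to zero gives the nullclines P + 1.16Q = 227 and 0.343P + Q = 143.
Substituting Q = 143 - 0.343P into the first: P(1 - 1.16·0.343) = 227 - 1.16·143.
So P* = 61.1/0.602 = 102, and then Q* = 143 - 0.343·102 = 108.

P* ≈ 102, Q* ≈ 108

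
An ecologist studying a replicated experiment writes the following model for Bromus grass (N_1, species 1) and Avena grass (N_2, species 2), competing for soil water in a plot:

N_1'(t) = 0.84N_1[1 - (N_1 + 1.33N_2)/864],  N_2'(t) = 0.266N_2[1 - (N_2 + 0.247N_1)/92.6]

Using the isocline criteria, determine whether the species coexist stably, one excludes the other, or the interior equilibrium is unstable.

Compare the nullcline intercepts: K1/α12 = 864/1.33 = 650 > K2 = 92.6; K2/α21 = 92.6/0.247 = 375 < K1 = 864.
Since the inequalities point opposite ways, species 1 can invade but species 2 cannot.

species 1 excludes species 2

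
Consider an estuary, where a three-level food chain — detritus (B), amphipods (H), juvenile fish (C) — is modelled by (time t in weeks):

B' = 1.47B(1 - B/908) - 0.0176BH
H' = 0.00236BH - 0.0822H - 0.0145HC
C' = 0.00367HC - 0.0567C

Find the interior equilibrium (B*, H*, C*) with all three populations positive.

From dC/dt = 0: 0.00367H* = 0.0567, so H* = 15.4.
From dB/dt = 0: 1.47(1 - B*/908) = 0.0176·15.4, giving B* = 908·(1 - 0.185) = 740.
From dH/dt = 0: 0.00236·740 - 0.0822 = 0.0145C*, so C* = 1.66/0.0145 = 115.

B* ≈ 740, H* ≈ 15.4, C* ≈ 115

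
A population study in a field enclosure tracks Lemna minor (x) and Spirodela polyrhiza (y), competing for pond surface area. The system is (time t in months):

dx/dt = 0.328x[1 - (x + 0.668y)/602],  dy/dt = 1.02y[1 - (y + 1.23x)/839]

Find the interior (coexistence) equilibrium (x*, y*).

x* ≈ 233, y* ≈ 552

Setting both brackets to zero gives the nullclines x + 0.668y = 602 and 1.23x + y = 839.
Substituting y = 839 - 1.23x into the first: x(1 - 0.668·1.23) = 602 - 0.668·839.
So x* = 41.5/0.178 = 233, and then y* = 839 - 1.23·233 = 552.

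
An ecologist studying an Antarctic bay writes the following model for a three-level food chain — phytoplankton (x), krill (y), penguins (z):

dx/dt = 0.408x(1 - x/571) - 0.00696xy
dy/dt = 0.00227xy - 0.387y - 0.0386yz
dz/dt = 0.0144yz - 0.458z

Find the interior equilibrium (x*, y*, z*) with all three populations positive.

x* ≈ 261, y* ≈ 31.8, z* ≈ 5.33

From dz/dt = 0: 0.0144y* = 0.458, so y* = 31.8.
From dx/dt = 0: 0.408(1 - x*/571) = 0.00696·31.8, giving x* = 571·(1 - 0.543) = 261.
From dy/dt = 0: 0.00227·261 - 0.387 = 0.0386z*, so z* = 0.206/0.0386 = 5.33.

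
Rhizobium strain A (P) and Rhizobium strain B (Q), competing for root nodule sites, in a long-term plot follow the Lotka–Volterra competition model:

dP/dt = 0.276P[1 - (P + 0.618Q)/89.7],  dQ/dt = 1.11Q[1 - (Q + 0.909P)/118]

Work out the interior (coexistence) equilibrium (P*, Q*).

Setting both brackets to zero gives the nullclines P + 0.618Q = 89.7 and 0.909P + Q = 118.
Substituting Q = 118 - 0.909P into the first: P(1 - 0.618·0.909) = 89.7 - 0.618·118.
So P* = 16.8/0.438 = 38.3, and then Q* = 118 - 0.909·38.3 = 83.2.

P* ≈ 38.3, Q* ≈ 83.2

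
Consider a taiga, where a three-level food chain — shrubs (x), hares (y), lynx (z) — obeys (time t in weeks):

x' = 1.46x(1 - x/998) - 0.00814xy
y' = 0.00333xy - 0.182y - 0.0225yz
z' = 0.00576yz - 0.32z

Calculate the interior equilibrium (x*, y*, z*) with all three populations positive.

From dz/dt = 0: 0.00576y* = 0.32, so y* = 55.6.
From dx/dt = 0: 1.46(1 - x*/998) = 0.00814·55.6, giving x* = 998·(1 - 0.31) = 689.
From dy/dt = 0: 0.00333·689 - 0.182 = 0.0225z*, so z* = 2.11/0.0225 = 93.9.

x* ≈ 689, y* ≈ 55.6, z* ≈ 93.9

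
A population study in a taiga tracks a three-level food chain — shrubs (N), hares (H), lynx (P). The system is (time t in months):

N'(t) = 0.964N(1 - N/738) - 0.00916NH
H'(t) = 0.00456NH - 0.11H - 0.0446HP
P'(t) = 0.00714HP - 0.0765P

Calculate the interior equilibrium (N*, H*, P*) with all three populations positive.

From dP/dt = 0: 0.00714H* = 0.0765, so H* = 10.7.
From dN/dt = 0: 0.964(1 - N*/738) = 0.00916·10.7, giving N* = 738·(1 - 0.102) = 663.
From dH/dt = 0: 0.00456·663 - 0.11 = 0.0446P*, so P* = 2.91/0.0446 = 65.3.

N* ≈ 663, H* ≈ 10.7, P* ≈ 65.3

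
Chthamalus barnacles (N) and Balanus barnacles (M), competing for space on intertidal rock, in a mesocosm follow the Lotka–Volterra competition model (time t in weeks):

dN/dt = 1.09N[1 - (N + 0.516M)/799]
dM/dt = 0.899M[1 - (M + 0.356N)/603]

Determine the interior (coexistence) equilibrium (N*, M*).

Setting both brackets to zero gives the nullclines N + 0.516M = 799 and 0.356N + M = 603.
Substituting M = 603 - 0.356N into the first: N(1 - 0.516·0.356) = 799 - 0.516·603.
So N* = 488/0.816 = 598, and then M* = 603 - 0.356·598 = 390.

N* ≈ 598, M* ≈ 390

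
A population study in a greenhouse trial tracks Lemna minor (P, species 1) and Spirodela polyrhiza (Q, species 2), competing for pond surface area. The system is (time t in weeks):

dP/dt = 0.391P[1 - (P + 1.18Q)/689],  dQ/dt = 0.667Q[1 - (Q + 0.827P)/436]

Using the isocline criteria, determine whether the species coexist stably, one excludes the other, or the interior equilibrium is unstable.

Compare the nullcline intercepts: K1/α12 = 689/1.18 = 584 > K2 = 436; K2/α21 = 436/0.827 = 527 < K1 = 689.
Since the inequalities point opposite ways, species 1 can invade but species 2 cannot.

species 1 excludes species 2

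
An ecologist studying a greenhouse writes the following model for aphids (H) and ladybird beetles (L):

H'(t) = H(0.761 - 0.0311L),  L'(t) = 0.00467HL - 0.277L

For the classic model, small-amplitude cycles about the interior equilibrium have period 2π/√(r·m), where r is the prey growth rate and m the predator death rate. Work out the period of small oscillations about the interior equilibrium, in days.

T ≈ 13.7 days

Here r = 0.761 and m = 0.277, so r·m = 0.211.
ω = √0.211 = 0.459 per day, hence T = 2π/ω ≈ 13.7 days.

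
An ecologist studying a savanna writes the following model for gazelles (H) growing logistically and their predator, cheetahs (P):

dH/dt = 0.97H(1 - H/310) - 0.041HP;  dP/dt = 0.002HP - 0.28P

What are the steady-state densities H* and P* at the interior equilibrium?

H* ≈ 140, P* ≈ 13

From dP/dt = 0 with P > 0: 0.002H* = 0.28, so H* = 140.
Substitute into dH/dt = 0: 0.97(1 - 140/310) = 0.041P*.
The bracket is 0.548, giving P* = 0.532/0.041 = 13.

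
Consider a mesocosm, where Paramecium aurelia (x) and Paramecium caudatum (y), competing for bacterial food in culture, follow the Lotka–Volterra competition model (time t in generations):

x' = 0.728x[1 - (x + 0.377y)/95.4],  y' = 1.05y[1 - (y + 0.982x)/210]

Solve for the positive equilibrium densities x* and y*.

x* ≈ 25.8, y* ≈ 185

Setting both brackets to zero gives the nullclines x + 0.377y = 95.4 and 0.982x + y = 210.
Substituting y = 210 - 0.982x into the first: x(1 - 0.377·0.982) = 95.4 - 0.377·210.
So x* = 16.2/0.63 = 25.8, and then y* = 210 - 0.982·25.8 = 185.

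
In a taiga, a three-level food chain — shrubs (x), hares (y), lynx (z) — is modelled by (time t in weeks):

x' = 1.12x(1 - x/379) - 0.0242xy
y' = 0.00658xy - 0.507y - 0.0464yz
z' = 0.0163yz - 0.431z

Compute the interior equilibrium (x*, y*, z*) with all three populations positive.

From dz/dt = 0: 0.0163y* = 0.431, so y* = 26.4.
From dx/dt = 0: 1.12(1 - x*/379) = 0.0242·26.4, giving x* = 379·(1 - 0.571) = 162.
From dy/dt = 0: 0.00658·162 - 0.507 = 0.0464z*, so z* = 0.562/0.0464 = 12.1.

x* ≈ 162, y* ≈ 26.4, z* ≈ 12.1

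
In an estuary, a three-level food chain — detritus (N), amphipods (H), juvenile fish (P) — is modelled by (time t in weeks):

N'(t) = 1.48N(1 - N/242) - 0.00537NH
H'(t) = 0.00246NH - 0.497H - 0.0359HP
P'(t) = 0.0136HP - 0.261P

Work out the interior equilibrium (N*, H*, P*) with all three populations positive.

N* ≈ 225, H* ≈ 19.2, P* ≈ 1.58

From dP/dt = 0: 0.0136H* = 0.261, so H* = 19.2.
From dN/dt = 0: 1.48(1 - N*/242) = 0.00537·19.2, giving N* = 242·(1 - 0.0696) = 225.
From dH/dt = 0: 0.00246·225 - 0.497 = 0.0359P*, so P* = 0.0569/0.0359 = 1.58.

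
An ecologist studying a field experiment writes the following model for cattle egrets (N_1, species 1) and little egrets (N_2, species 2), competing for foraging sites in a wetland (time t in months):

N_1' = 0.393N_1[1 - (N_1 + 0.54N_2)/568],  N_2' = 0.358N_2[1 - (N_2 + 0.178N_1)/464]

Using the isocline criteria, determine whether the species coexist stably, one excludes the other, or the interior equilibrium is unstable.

Compare the nullcline intercepts: K1/α12 = 568/0.54 = 1050 > K2 = 464; K2/α21 = 464/0.178 = 2610 > K1 = 568.
Since both inequalities hold, each species can invade when rare, so the interior equilibrium is stable.

stable coexistence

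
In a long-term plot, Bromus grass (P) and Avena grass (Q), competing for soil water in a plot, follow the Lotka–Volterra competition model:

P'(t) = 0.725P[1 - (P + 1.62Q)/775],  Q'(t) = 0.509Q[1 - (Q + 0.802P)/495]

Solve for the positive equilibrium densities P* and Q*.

Setting both brackets to zero gives the nullclines P + 1.62Q = 775 and 0.802P + Q = 495.
Substituting Q = 495 - 0.802P into the first: P(1 - 1.62·0.802) = 775 - 1.62·495.
So P* = -26.9/-0.299 = 89.9, and then Q* = 495 - 0.802·89.9 = 423.

P* ≈ 89.9, Q* ≈ 423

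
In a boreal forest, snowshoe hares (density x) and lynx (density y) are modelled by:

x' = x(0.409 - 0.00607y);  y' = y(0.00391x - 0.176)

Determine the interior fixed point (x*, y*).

Set dy/dt = 0 with y > 0: 0.00391x - 0.176 = 0, so x* = 0.176/0.00391 = 45.
Set dx/dt = 0 with x > 0: 0.409 - 0.00607y = 0, so y* = 0.409/0.00607 = 67.4.

x* ≈ 45, y* ≈ 67.4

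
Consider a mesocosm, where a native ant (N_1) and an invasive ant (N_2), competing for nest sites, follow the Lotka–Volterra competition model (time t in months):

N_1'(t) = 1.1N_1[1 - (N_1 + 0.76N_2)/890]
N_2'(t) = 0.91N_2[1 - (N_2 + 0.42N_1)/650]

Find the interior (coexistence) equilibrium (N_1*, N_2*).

N_1* ≈ 582, N_2* ≈ 406

Setting both brackets to zero gives the nullclines N_1 + 0.76N_2 = 890 and 0.42N_1 + N_2 = 650.
Substituting N_2 = 650 - 0.42N_1 into the first: N_1(1 - 0.76·0.42) = 890 - 0.76·650.
So N_1* = 396/0.681 = 582, and then N_2* = 650 - 0.42·582 = 406.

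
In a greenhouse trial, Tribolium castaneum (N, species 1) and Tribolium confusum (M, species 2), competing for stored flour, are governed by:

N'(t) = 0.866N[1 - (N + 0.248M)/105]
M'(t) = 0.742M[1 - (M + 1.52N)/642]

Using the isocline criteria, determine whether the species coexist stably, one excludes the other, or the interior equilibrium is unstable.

species 2 excludes species 1

Compare the nullcline intercepts: K1/α12 = 105/0.248 = 423 < K2 = 642; K2/α21 = 642/1.52 = 422 > K1 = 105.
Since the inequalities point opposite ways, species 2 can invade but species 1 cannot.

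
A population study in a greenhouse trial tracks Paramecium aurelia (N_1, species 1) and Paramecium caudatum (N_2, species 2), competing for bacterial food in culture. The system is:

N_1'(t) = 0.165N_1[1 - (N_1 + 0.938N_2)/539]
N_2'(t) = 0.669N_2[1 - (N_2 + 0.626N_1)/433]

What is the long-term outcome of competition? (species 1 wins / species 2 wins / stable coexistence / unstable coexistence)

Compare the nullcline intercepts: K1/α12 = 539/0.938 = 575 > K2 = 433; K2/α21 = 433/0.626 = 692 > K1 = 539.
Since both inequalities hold, each species can invade when rare, so the interior equilibrium is stable.

stable coexistence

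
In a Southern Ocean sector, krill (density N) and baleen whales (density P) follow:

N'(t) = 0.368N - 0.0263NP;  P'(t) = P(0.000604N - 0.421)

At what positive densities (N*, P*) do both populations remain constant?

Set dP/dt = 0 with P > 0: 0.000604N - 0.421 = 0, so N* = 0.421/0.000604 = 697.
Set dN/dt = 0 with N > 0: 0.368 - 0.0263P = 0, so P* = 0.368/0.0263 = 14.

N* ≈ 697, P* ≈ 14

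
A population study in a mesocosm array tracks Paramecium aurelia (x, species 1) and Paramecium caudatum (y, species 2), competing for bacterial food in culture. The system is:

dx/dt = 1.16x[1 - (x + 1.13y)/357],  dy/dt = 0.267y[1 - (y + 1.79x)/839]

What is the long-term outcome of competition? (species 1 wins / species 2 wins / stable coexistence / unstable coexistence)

Compare the nullcline intercepts: K1/α12 = 357/1.13 = 316 < K2 = 839; K2/α21 = 839/1.79 = 469 > K1 = 357.
Since the inequalities point opposite ways, species 2 can invade but species 1 cannot.

species 2 excludes species 1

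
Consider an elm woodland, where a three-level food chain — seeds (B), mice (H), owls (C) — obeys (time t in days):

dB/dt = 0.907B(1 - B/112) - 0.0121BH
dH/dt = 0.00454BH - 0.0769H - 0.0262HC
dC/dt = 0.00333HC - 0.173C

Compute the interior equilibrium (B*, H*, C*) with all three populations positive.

From dC/dt = 0: 0.00333H* = 0.173, so H* = 52.
From dB/dt = 0: 0.907(1 - B*/112) = 0.0121·52, giving B* = 112·(1 - 0.693) = 34.4.
From dH/dt = 0: 0.00454·34.4 - 0.0769 = 0.0262C*, so C* = 0.0792/0.0262 = 3.02.

B* ≈ 34.4, H* ≈ 52, C* ≈ 3.02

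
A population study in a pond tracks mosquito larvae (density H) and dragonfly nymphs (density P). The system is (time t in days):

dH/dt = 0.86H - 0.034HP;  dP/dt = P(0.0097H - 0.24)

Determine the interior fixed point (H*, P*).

H* ≈ 24.7, P* ≈ 25.3

Set dP/dt = 0 with P > 0: 0.0097H - 0.24 = 0, so H* = 0.24/0.0097 = 24.7.
Set dH/dt = 0 with H > 0: 0.86 - 0.034P = 0, so P* = 0.86/0.034 = 25.3.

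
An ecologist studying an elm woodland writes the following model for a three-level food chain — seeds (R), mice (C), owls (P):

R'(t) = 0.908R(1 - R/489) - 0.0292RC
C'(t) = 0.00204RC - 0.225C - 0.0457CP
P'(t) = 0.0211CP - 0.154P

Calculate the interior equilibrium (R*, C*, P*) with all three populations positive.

From dP/dt = 0: 0.0211C* = 0.154, so C* = 7.3.
From dR/dt = 0: 0.908(1 - R*/489) = 0.0292·7.3, giving R* = 489·(1 - 0.235) = 374.
From dC/dt = 0: 0.00204·374 - 0.225 = 0.0457P*, so P* = 0.538/0.0457 = 11.8.

R* ≈ 374, C* ≈ 7.3, P* ≈ 11.8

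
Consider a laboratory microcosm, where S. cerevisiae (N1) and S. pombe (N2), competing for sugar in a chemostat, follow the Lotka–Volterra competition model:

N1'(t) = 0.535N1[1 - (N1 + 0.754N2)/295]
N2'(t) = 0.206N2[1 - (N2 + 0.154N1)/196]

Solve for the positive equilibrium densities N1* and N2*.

Setting both brackets to zero gives the nullclines N1 + 0.754N2 = 295 and 0.154N1 + N2 = 196.
Substituting N2 = 196 - 0.154N1 into the first: N1(1 - 0.754·0.154) = 295 - 0.754·196.
So N1* = 147/0.884 = 167, and then N2* = 196 - 0.154·167 = 170.

N1* ≈ 167, N2* ≈ 170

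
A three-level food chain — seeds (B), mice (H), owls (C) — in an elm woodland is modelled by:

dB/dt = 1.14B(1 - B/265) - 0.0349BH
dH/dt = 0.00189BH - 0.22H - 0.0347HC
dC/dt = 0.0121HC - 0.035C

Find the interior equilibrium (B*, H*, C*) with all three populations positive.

From dC/dt = 0: 0.0121H* = 0.035, so H* = 2.89.
From dB/dt = 0: 1.14(1 - B*/265) = 0.0349·2.89, giving B* = 265·(1 - 0.0886) = 242.
From dH/dt = 0: 0.00189·242 - 0.22 = 0.0347C*, so C* = 0.236/0.0347 = 6.82.

B* ≈ 242, H* ≈ 2.89, C* ≈ 6.82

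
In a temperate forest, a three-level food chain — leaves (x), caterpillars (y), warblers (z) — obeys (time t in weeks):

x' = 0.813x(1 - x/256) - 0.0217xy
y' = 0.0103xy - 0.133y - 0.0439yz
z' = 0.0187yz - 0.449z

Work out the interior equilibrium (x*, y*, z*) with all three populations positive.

From dz/dt = 0: 0.0187y* = 0.449, so y* = 24.
From dx/dt = 0: 0.813(1 - x*/256) = 0.0217·24, giving x* = 256·(1 - 0.641) = 91.9.
From dy/dt = 0: 0.0103·91.9 - 0.133 = 0.0439z*, so z* = 0.814/0.0439 = 18.5.

x* ≈ 91.9, y* ≈ 24, z* ≈ 18.5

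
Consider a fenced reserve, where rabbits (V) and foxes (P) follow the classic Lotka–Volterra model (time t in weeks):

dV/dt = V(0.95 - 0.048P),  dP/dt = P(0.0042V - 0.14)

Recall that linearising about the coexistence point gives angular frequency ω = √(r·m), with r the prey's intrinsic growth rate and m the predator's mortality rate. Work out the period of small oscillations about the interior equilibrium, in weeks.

Here r = 0.95 and m = 0.14, so r·m = 0.133.
ω = √0.133 = 0.365 per week, hence T = 2π/ω ≈ 17.2 weeks.

T ≈ 17.2 weeks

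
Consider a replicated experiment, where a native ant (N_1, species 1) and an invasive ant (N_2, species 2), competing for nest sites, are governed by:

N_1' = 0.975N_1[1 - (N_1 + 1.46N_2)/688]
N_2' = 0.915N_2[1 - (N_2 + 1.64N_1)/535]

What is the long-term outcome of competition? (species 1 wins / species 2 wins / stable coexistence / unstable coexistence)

Compare the nullcline intercepts: K1/α12 = 688/1.46 = 471 < K2 = 535; K2/α21 = 535/1.64 = 326 < K1 = 688.
Since both are reversed, neither can invade when rare; the interior point is a saddle.

unstable coexistence (outcome depends on initial conditions)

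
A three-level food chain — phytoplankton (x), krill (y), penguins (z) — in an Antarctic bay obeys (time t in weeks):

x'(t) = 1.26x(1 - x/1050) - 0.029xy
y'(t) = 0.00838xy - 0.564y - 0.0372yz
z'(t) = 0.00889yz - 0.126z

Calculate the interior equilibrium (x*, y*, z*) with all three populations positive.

From dz/dt = 0: 0.00889y* = 0.126, so y* = 14.2.
From dx/dt = 0: 1.26(1 - x*/1050) = 0.029·14.2, giving x* = 1050·(1 - 0.326) = 707.
From dy/dt = 0: 0.00838·707 - 0.564 = 0.0372z*, so z* = 5.36/0.0372 = 144.

x* ≈ 707, y* ≈ 14.2, z* ≈ 144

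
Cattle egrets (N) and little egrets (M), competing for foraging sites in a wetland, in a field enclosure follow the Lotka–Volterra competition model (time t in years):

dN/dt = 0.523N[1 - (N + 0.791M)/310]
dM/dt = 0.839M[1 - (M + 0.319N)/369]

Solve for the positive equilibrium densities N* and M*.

Setting both brackets to zero gives the nullclines N + 0.791M = 310 and 0.319N + M = 369.
Substituting M = 369 - 0.319N into the first: N(1 - 0.791·0.319) = 310 - 0.791·369.
So N* = 18.1/0.748 = 24.2, and then M* = 369 - 0.319·24.2 = 361.

N* ≈ 24.2, M* ≈ 361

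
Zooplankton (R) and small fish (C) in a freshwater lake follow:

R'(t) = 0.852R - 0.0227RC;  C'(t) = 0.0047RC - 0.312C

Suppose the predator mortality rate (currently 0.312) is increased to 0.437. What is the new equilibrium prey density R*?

R* ≈ 93

At the interior fixed point, setting dC/dt = 0 with C > 0 fixes R* = (predator death rate)/(RC coefficient) — independent of the other coefficients.
With the change, R* = 0.437/0.0047 = 93; it rises from 66.4.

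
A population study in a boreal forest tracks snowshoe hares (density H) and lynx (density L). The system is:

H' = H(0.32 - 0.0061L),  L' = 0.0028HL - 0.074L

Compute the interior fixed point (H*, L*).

H* ≈ 26.4, L* ≈ 52.5

Set dL/dt = 0 with L > 0: 0.0028H - 0.074 = 0, so H* = 0.074/0.0028 = 26.4.
Set dH/dt = 0 with H > 0: 0.32 - 0.0061L = 0, so L* = 0.32/0.0061 = 52.5.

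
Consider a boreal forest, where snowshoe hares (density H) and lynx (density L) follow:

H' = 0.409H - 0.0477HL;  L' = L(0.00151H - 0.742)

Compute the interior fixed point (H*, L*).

H* ≈ 491, L* ≈ 8.57

Set dL/dt = 0 with L > 0: 0.00151H - 0.742 = 0, so H* = 0.742/0.00151 = 491.
Set dH/dt = 0 with H > 0: 0.409 - 0.0477L = 0, so L* = 0.409/0.0477 = 8.57.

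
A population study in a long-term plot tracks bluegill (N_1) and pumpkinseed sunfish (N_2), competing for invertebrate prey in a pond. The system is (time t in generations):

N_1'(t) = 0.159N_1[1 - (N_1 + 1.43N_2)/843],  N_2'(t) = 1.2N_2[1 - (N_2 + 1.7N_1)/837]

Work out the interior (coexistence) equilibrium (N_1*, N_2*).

Setting both brackets to zero gives the nullclines N_1 + 1.43N_2 = 843 and 1.7N_1 + N_2 = 837.
Substituting N_2 = 837 - 1.7N_1 into the first: N_1(1 - 1.43·1.7) = 843 - 1.43·837.
So N_1* = -354/-1.43 = 247, and then N_2* = 837 - 1.7·247 = 417.

N_1* ≈ 247, N_2* ≈ 417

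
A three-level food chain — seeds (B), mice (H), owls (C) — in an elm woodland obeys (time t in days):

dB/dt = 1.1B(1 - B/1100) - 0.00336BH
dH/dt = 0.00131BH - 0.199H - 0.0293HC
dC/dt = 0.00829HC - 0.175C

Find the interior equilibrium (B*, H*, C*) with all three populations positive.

B* ≈ 1030, H* ≈ 21.1, C* ≈ 39.2

From dC/dt = 0: 0.00829H* = 0.175, so H* = 21.1.
From dB/dt = 0: 1.1(1 - B*/1100) = 0.00336·21.1, giving B* = 1100·(1 - 0.0645) = 1030.
From dH/dt = 0: 0.00131·1030 - 0.199 = 0.0293C*, so C* = 1.15/0.0293 = 39.2.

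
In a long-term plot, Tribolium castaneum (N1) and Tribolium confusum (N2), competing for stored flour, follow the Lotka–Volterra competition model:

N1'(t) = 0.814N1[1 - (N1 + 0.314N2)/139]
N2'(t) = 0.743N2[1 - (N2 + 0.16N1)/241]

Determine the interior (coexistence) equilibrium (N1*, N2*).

Setting both brackets to zero gives the nullclines N1 + 0.314N2 = 139 and 0.16N1 + N2 = 241.
Substituting N2 = 241 - 0.16N1 into the first: N1(1 - 0.314·0.16) = 139 - 0.314·241.
So N1* = 63.3/0.95 = 66.7, and then N2* = 241 - 0.16·66.7 = 230.

N1* ≈ 66.7, N2* ≈ 230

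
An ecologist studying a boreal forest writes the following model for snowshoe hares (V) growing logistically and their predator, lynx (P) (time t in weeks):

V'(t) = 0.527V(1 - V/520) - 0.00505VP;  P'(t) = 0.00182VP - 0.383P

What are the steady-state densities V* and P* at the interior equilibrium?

From dP/dt = 0 with P > 0: 0.00182V* = 0.383, so V* = 210.
Substitute into dV/dt = 0: 0.527(1 - 210/520) = 0.00505P*.
The bracket is 0.595, giving P* = 0.314/0.00505 = 62.1.

V* ≈ 210, P* ≈ 62.1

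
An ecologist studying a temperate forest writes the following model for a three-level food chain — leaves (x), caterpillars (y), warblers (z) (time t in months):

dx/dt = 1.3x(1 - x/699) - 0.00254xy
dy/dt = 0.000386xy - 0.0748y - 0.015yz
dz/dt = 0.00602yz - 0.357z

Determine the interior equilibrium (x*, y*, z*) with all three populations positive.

x* ≈ 618, y* ≈ 59.3, z* ≈ 10.9

From dz/dt = 0: 0.00602y* = 0.357, so y* = 59.3.
From dx/dt = 0: 1.3(1 - x*/699) = 0.00254·59.3, giving x* = 699·(1 - 0.116) = 618.
From dy/dt = 0: 0.000386·618 - 0.0748 = 0.015z*, so z* = 0.164/0.015 = 10.9.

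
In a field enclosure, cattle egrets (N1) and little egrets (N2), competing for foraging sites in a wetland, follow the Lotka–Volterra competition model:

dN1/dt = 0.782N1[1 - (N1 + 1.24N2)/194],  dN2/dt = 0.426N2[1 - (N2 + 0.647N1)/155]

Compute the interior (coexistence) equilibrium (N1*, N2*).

Setting both brackets to zero gives the nullclines N1 + 1.24N2 = 194 and 0.647N1 + N2 = 155.
Substituting N2 = 155 - 0.647N1 into the first: N1(1 - 1.24·0.647) = 194 - 1.24·155.
So N1* = 1.8/0.198 = 9.1, and then N2* = 155 - 0.647·9.1 = 149.

N1* ≈ 9.1, N2* ≈ 149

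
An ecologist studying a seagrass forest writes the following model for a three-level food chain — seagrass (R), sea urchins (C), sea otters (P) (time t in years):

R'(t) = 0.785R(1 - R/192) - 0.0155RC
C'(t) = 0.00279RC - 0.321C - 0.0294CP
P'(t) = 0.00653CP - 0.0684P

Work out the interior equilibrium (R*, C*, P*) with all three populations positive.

R* ≈ 152, C* ≈ 10.5, P* ≈ 3.53

From dP/dt = 0: 0.00653C* = 0.0684, so C* = 10.5.
From dR/dt = 0: 0.785(1 - R*/192) = 0.0155·10.5, giving R* = 192·(1 - 0.207) = 152.
From dC/dt = 0: 0.00279·152 - 0.321 = 0.0294P*, so P* = 0.104/0.0294 = 3.53.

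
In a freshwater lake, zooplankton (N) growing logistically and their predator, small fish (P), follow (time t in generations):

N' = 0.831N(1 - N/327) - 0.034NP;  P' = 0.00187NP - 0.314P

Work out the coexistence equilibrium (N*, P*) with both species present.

From dP/dt = 0 with P > 0: 0.00187N* = 0.314, so N* = 168.
Substitute into dN/dt = 0: 0.831(1 - 168/327) = 0.034P*.
The bracket is 0.487, giving P* = 0.404/0.034 = 11.9.

N* ≈ 168, P* ≈ 11.9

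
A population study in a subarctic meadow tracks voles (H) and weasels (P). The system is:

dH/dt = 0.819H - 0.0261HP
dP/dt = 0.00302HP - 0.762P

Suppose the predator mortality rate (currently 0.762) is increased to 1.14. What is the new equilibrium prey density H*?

H* ≈ 377

At the interior fixed point, setting dP/dt = 0 with P > 0 fixes H* = (predator death rate)/(HP coefficient) — independent of the other coefficients.
With the change, H* = 1.14/0.00302 = 377; it rises from 252.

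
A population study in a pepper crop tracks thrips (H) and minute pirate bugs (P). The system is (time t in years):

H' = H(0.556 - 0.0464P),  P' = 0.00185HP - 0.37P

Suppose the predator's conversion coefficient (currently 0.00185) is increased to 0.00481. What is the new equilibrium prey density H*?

At the interior fixed point, setting dP/dt = 0 with P > 0 fixes H* = (predator death rate)/(HP coefficient) — independent of the other coefficients.
With the change, H* = 0.37/0.00481 = 76.9; it falls from 200.

H* ≈ 76.9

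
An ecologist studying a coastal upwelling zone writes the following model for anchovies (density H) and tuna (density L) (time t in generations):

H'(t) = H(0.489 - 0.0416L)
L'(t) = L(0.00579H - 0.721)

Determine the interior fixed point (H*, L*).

Set dL/dt = 0 with L > 0: 0.00579H - 0.721 = 0, so H* = 0.721/0.00579 = 125.
Set dH/dt = 0 with H > 0: 0.489 - 0.0416L = 0, so L* = 0.489/0.0416 = 11.8.

H* ≈ 125, L* ≈ 11.8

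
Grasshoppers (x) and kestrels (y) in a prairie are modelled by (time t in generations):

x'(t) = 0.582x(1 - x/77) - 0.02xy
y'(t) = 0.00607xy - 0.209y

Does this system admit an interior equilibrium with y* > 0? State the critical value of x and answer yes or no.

The predator equation gives dy/dt > 0 only when x > 0.209/0.00607 = 34.4.
Without the predator, x → K = 77. Since 77 > 34.4, the predator can invade and persist.

Threshold x = 34.4; K > 34.4, so yes, the predator persists.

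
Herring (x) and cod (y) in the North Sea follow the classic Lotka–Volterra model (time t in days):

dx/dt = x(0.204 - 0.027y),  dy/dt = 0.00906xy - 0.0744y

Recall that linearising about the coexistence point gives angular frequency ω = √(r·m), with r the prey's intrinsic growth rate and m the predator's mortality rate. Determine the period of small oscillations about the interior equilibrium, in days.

T ≈ 51 days

Here r = 0.204 and m = 0.0744, so r·m = 0.0152.
ω = √0.0152 = 0.123 per day, hence T = 2π/ω ≈ 51 days.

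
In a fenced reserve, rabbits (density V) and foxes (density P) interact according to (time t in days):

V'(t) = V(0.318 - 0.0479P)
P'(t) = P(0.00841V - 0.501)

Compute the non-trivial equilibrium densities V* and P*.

Set dP/dt = 0 with P > 0: 0.00841V - 0.501 = 0, so V* = 0.501/0.00841 = 59.6.
Set dV/dt = 0 with V > 0: 0.318 - 0.0479P = 0, so P* = 0.318/0.0479 = 6.64.

V* ≈ 59.6, P* ≈ 6.64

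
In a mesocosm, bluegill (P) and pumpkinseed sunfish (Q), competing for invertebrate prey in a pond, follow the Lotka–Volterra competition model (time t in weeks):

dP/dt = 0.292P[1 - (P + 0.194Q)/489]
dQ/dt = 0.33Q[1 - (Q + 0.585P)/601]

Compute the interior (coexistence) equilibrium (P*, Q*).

Setting both brackets to zero gives the nullclines P + 0.194Q = 489 and 0.585P + Q = 601.
Substituting Q = 601 - 0.585P into the first: P(1 - 0.194·0.585) = 489 - 0.194·601.
So P* = 372/0.887 = 420, and then Q* = 601 - 0.585·420 = 355.

P* ≈ 420, Q* ≈ 355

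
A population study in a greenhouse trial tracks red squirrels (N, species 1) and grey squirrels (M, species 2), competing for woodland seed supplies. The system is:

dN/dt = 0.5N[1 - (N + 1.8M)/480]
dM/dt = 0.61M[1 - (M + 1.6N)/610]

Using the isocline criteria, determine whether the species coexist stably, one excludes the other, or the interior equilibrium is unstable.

Compare the nullcline intercepts: K1/α12 = 480/1.8 = 267 < K2 = 610; K2/α21 = 610/1.6 = 381 < K1 = 480.
Since both are reversed, neither can invade when rare; the interior point is a saddle.

unstable coexistence (outcome depends on initial conditions)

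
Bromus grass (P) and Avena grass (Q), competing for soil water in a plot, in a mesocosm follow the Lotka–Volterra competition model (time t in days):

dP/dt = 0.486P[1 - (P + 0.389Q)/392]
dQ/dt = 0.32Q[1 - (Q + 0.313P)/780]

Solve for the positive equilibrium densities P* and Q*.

P* ≈ 101, Q* ≈ 748

Setting both brackets to zero gives the nullclines P + 0.389Q = 392 and 0.313P + Q = 780.
Substituting Q = 780 - 0.313P into the first: P(1 - 0.389·0.313) = 392 - 0.389·780.
So P* = 88.6/0.878 = 101, and then Q* = 780 - 0.313·101 = 748.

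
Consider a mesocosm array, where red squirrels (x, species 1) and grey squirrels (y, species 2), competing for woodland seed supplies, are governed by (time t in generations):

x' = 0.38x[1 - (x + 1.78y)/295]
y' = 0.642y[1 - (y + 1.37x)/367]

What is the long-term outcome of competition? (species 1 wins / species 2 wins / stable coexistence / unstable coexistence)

Compare the nullcline intercepts: K1/α12 = 295/1.78 = 166 < K2 = 367; K2/α21 = 367/1.37 = 268 < K1 = 295.
Since both are reversed, neither can invade when rare; the interior point is a saddle.

unstable coexistence (outcome depends on initial conditions)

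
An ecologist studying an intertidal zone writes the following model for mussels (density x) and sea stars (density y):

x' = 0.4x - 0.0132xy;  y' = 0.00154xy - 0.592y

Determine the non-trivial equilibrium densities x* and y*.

x* ≈ 384, y* ≈ 30.3

Set dy/dt = 0 with y > 0: 0.00154x - 0.592 = 0, so x* = 0.592/0.00154 = 384.
Set dx/dt = 0 with x > 0: 0.4 - 0.0132y = 0, so y* = 0.4/0.0132 = 30.3.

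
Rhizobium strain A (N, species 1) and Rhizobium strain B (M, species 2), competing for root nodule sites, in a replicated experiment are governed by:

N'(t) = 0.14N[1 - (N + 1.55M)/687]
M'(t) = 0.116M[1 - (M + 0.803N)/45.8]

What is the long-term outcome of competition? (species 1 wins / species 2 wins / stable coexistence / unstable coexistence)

Compare the nullcline intercepts: K1/α12 = 687/1.55 = 443 > K2 = 45.8; K2/α21 = 45.8/0.803 = 57 < K1 = 687.
Since the inequalities point opposite ways, species 1 can invade but species 2 cannot.

species 1 excludes species 2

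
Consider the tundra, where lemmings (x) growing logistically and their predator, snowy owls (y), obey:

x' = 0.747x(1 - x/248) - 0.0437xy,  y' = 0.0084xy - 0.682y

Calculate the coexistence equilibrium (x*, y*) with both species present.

From dy/dt = 0 with y > 0: 0.0084x* = 0.682, so x* = 81.2.
Substitute into dx/dt = 0: 0.747(1 - 81.2/248) = 0.0437y*.
The bracket is 0.673, giving y* = 0.502/0.0437 = 11.5.

x* ≈ 81.2, y* ≈ 11.5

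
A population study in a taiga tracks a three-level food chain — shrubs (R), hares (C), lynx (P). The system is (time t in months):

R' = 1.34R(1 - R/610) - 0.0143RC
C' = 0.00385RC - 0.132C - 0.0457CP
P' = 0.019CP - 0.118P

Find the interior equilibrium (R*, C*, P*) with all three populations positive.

From dP/dt = 0: 0.019C* = 0.118, so C* = 6.21.
From dR/dt = 0: 1.34(1 - R*/610) = 0.0143·6.21, giving R* = 610·(1 - 0.0663) = 570.
From dC/dt = 0: 0.00385·570 - 0.132 = 0.0457P*, so P* = 2.06/0.0457 = 45.1.

R* ≈ 570, C* ≈ 6.21, P* ≈ 45.1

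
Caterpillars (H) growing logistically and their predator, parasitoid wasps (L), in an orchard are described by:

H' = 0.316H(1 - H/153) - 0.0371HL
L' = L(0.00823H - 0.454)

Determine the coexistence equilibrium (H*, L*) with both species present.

From dL/dt = 0 with L > 0: 0.00823H* = 0.454, so H* = 55.2.
Substitute into dH/dt = 0: 0.316(1 - 55.2/153) = 0.0371L*.
The bracket is 0.639, giving L* = 0.202/0.0371 = 5.45.

H* ≈ 55.2, L* ≈ 5.45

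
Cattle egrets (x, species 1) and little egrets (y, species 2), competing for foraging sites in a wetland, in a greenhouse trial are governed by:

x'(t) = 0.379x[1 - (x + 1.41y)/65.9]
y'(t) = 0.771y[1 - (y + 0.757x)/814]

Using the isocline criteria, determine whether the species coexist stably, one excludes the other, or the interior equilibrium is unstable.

Compare the nullcline intercepts: K1/α12 = 65.9/1.41 = 46.7 < K2 = 814; K2/α21 = 814/0.757 = 1080 > K1 = 65.9.
Since the inequalities point opposite ways, species 2 can invade but species 1 cannot.

species 2 excludes species 1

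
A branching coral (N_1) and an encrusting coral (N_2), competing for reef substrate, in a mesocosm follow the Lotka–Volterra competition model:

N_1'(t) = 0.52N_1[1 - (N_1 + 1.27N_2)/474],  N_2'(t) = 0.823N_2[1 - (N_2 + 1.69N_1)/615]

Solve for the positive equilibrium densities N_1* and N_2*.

N_1* ≈ 268, N_2* ≈ 162

Setting both brackets to zero gives the nullclines N_1 + 1.27N_2 = 474 and 1.69N_1 + N_2 = 615.
Substituting N_2 = 615 - 1.69N_1 into the first: N_1(1 - 1.27·1.69) = 474 - 1.27·615.
So N_1* = -307/-1.15 = 268, and then N_2* = 615 - 1.69·268 = 162.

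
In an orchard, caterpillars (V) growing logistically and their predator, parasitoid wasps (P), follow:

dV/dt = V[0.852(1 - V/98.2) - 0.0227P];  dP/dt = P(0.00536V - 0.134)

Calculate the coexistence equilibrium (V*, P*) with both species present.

V* ≈ 25, P* ≈ 28

From dP/dt = 0 with P > 0: 0.00536V* = 0.134, so V* = 25.
Substitute into dV/dt = 0: 0.852(1 - 25/98.2) = 0.0227P*.
The bracket is 0.745, giving P* = 0.635/0.0227 = 28.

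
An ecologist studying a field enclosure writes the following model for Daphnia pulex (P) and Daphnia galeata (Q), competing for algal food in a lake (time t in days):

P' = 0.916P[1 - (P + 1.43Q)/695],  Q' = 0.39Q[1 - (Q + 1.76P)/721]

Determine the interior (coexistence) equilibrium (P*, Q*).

P* ≈ 222, Q* ≈ 331

Setting both brackets to zero gives the nullclines P + 1.43Q = 695 and 1.76P + Q = 721.
Substituting Q = 721 - 1.76P into the first: P(1 - 1.43·1.76) = 695 - 1.43·721.
So P* = -336/-1.52 = 222, and then Q* = 721 - 1.76·222 = 331.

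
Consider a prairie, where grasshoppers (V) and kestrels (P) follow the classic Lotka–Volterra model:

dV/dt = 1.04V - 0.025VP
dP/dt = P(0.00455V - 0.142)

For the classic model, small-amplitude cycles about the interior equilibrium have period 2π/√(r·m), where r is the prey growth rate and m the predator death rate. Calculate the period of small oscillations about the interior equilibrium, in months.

T ≈ 16.4 months

Here r = 1.04 and m = 0.142, so r·m = 0.148.
ω = √0.148 = 0.384 per month, hence T = 2π/ω ≈ 16.4 months.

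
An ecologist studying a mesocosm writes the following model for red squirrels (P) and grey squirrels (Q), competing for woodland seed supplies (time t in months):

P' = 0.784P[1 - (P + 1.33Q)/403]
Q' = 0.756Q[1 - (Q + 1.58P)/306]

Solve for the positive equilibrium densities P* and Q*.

P* ≈ 3.61, Q* ≈ 300

Setting both brackets to zero gives the nullclines P + 1.33Q = 403 and 1.58P + Q = 306.
Substituting Q = 306 - 1.58P into the first: P(1 - 1.33·1.58) = 403 - 1.33·306.
So P* = -3.98/-1.1 = 3.61, and then Q* = 306 - 1.58·3.61 = 300.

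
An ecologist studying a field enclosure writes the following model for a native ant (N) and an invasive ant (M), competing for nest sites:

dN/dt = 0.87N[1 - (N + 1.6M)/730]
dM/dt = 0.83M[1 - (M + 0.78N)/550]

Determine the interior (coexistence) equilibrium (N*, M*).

Setting both brackets to zero gives the nullclines N + 1.6M = 730 and 0.78N + M = 550.
Substituting M = 550 - 0.78N into the first: N(1 - 1.6·0.78) = 730 - 1.6·550.
So N* = -150/-0.248 = 605, and then M* = 550 - 0.78·605 = 78.2.

N* ≈ 605, M* ≈ 78.2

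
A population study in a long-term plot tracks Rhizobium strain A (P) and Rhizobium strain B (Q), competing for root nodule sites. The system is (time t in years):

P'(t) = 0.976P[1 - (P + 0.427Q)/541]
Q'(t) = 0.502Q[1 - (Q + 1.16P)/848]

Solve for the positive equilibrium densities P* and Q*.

Setting both brackets to zero gives the nullclines P + 0.427Q = 541 and 1.16P + Q = 848.
Substituting Q = 848 - 1.16P into the first: P(1 - 0.427·1.16) = 541 - 0.427·848.
So P* = 179/0.505 = 354, and then Q* = 848 - 1.16·354 = 437.

P* ≈ 354, Q* ≈ 437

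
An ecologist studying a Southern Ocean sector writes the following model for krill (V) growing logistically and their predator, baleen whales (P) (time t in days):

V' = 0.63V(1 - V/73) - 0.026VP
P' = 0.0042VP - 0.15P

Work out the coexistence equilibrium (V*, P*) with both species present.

V* ≈ 35.7, P* ≈ 12.4

From dP/dt = 0 with P > 0: 0.0042V* = 0.15, so V* = 35.7.
Substitute into dV/dt = 0: 0.63(1 - 35.7/73) = 0.026P*.
The bracket is 0.511, giving P* = 0.322/0.026 = 12.4.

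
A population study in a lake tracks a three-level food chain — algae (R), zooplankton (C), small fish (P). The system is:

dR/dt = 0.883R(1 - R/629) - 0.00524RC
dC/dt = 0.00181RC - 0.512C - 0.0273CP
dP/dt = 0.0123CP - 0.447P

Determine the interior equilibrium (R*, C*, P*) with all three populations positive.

R* ≈ 493, C* ≈ 36.3, P* ≈ 14

From dP/dt = 0: 0.0123C* = 0.447, so C* = 36.3.
From dR/dt = 0: 0.883(1 - R*/629) = 0.00524·36.3, giving R* = 629·(1 - 0.216) = 493.
From dC/dt = 0: 0.00181·493 - 0.512 = 0.0273P*, so P* = 0.381/0.0273 = 14.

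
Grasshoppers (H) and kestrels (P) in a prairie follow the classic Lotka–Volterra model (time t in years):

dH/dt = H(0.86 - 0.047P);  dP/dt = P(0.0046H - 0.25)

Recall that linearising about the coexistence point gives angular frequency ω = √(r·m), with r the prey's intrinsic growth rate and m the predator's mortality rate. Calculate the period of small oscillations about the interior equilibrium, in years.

Here r = 0.86 and m = 0.25, so r·m = 0.215.
ω = √0.215 = 0.464 per year, hence T = 2π/ω ≈ 13.6 years.

T ≈ 13.6 years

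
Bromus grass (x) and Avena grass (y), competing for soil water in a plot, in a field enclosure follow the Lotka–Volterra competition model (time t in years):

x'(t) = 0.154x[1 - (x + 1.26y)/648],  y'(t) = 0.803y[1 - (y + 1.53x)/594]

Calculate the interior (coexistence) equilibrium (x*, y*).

x* ≈ 108, y* ≈ 428

Setting both brackets to zero gives the nullclines x + 1.26y = 648 and 1.53x + y = 594.
Substituting y = 594 - 1.53x into the first: x(1 - 1.26·1.53) = 648 - 1.26·594.
So x* = -100/-0.928 = 108, and then y* = 594 - 1.53·108 = 428.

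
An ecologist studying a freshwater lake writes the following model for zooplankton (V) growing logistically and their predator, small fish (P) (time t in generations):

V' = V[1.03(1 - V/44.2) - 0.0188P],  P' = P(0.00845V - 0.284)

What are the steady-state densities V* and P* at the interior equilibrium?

V* ≈ 33.6, P* ≈ 13.1

From dP/dt = 0 with P > 0: 0.00845V* = 0.284, so V* = 33.6.
Substitute into dV/dt = 0: 1.03(1 - 33.6/44.2) = 0.0188P*.
The bracket is 0.24, giving P* = 0.247/0.0188 = 13.1.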